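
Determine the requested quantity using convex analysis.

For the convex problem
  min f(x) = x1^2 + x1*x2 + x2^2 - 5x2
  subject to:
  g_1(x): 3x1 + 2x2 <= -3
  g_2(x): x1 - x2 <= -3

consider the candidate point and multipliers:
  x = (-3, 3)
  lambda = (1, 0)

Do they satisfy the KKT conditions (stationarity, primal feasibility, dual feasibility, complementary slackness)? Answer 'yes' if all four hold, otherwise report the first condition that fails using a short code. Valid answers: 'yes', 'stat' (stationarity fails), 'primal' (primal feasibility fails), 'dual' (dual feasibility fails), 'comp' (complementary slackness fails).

Gradient of f: grad f(x) = Q x + c = (-3, -2)
Constraint values g_i(x) = a_i^T x - b_i:
  g_1((-3, 3)) = 0
  g_2((-3, 3)) = -3
Stationarity residual: grad f(x) + sum_i lambda_i a_i = (0, 0)
  -> stationarity OK
Primal feasibility (all g_i <= 0): OK
Dual feasibility (all lambda_i >= 0): OK
Complementary slackness (lambda_i * g_i(x) = 0 for all i): OK

Verdict: yes, KKT holds.

yes


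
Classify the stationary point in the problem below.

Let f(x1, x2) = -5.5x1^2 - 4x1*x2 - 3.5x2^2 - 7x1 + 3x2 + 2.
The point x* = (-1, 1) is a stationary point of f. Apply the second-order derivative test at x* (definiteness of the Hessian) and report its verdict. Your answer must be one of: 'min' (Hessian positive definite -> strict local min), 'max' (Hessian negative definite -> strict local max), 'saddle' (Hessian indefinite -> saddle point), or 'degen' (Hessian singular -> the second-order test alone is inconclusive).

Compute the Hessian H = grad^2 f:
  H = [[-11, -4], [-4, -7]]
Verify stationarity: grad f(x*) = H x* + g = (0, 0).
Eigenvalues of H: -13.4721, -4.5279.
Both eigenvalues < 0, so H is negative definite -> x* is a strict local max.

max


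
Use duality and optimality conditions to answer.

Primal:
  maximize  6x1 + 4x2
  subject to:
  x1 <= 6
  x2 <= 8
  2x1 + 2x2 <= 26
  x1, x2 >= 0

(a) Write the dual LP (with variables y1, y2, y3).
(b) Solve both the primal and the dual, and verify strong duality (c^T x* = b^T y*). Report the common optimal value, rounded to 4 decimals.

The standard primal-dual pair for 'max c^T x s.t. A x <= b, x >= 0' is:
  Dual:  min b^T y  s.t.  A^T y >= c,  y >= 0.

So the dual LP is:
  minimize  6y1 + 8y2 + 26y3
  subject to:
    y1 + 2y3 >= 6
    y2 + 2y3 >= 4
    y1, y2, y3 >= 0

Solving the primal: x* = (6, 7).
  primal value c^T x* = 64.
Solving the dual: y* = (2, 0, 2).
  dual value b^T y* = 64.
Strong duality: c^T x* = b^T y*. Confirmed.

64


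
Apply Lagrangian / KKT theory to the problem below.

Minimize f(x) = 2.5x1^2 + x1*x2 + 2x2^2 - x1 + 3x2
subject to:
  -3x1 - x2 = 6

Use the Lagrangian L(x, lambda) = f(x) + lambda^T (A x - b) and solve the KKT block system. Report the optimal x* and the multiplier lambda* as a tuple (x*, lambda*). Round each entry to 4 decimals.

Form the Lagrangian:
  L(x, lambda) = (1/2) x^T Q x + c^T x + lambda^T (A x - b)
Stationarity (grad_x L = 0): Q x + c + A^T lambda = 0.
Primal feasibility: A x = b.

This gives the KKT block system:
  [ Q   A^T ] [ x     ]   [-c ]
  [ A    0  ] [ lambda ] = [ b ]

Solving the linear system:
  x*      = (-1.6, -1.2)
  lambda* = (-3.4)
  f(x*)   = 9.2

x* = (-1.6, -1.2), lambda* = (-3.4)


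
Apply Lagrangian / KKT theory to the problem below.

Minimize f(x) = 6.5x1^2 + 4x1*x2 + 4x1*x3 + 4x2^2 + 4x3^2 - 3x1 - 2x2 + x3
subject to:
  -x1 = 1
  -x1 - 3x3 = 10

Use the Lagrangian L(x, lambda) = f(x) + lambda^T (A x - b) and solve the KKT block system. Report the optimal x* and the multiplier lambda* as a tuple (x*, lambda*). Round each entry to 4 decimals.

Form the Lagrangian:
  L(x, lambda) = (1/2) x^T Q x + c^T x + lambda^T (A x - b)
Stationarity (grad_x L = 0): Q x + c + A^T lambda = 0.
Primal feasibility: A x = b.

This gives the KKT block system:
  [ Q   A^T ] [ x     ]   [-c ]
  [ A    0  ] [ lambda ] = [ b ]

Solving the linear system:
  x*      = (-1, 0.75, -3)
  lambda* = (-16, -9)
  f(x*)   = 52.25

x* = (-1, 0.75, -3), lambda* = (-16, -9)


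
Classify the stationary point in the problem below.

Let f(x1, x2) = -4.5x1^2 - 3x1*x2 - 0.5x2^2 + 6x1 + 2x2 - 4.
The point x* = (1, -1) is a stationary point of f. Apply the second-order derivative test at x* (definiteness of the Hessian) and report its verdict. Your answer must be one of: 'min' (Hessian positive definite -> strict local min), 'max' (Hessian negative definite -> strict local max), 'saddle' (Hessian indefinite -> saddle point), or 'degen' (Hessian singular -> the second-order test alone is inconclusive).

Compute the Hessian H = grad^2 f:
  H = [[-9, -3], [-3, -1]]
Verify stationarity: grad f(x*) = H x* + g = (0, 0).
Eigenvalues of H: -10, 0.
H has a zero eigenvalue (singular; negative semidefinite but not definite), so H is neither positive definite, negative definite, nor indefinite. The second-order test alone is inconclusive -> degen.
(Indeed, f is constant along the null direction of H through x*, so x* is not a strict local extremum.)

degen


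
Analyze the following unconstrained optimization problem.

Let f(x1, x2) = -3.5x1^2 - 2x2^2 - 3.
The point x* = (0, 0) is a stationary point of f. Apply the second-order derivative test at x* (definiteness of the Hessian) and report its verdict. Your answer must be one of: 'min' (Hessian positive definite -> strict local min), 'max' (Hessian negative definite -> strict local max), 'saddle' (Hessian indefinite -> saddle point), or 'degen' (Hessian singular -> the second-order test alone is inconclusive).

Compute the Hessian H = grad^2 f:
  H = [[-7, 0], [0, -4]]
Verify stationarity: grad f(x*) = H x* + g = (0, 0).
Eigenvalues of H: -7, -4.
Both eigenvalues < 0, so H is negative definite -> x* is a strict local max.

max


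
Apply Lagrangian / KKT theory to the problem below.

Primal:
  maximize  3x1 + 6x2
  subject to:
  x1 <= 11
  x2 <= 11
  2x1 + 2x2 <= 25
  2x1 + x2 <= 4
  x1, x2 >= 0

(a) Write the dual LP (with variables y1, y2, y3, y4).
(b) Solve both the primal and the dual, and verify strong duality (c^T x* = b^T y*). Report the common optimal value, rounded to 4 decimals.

The standard primal-dual pair for 'max c^T x s.t. A x <= b, x >= 0' is:
  Dual:  min b^T y  s.t.  A^T y >= c,  y >= 0.

So the dual LP is:
  minimize  11y1 + 11y2 + 25y3 + 4y4
  subject to:
    y1 + 2y3 + 2y4 >= 3
    y2 + 2y3 + y4 >= 6
    y1, y2, y3, y4 >= 0

Solving the primal: x* = (0, 4).
  primal value c^T x* = 24.
Solving the dual: y* = (0, 0, 0, 6).
  dual value b^T y* = 24.
Strong duality: c^T x* = b^T y*. Confirmed.

24


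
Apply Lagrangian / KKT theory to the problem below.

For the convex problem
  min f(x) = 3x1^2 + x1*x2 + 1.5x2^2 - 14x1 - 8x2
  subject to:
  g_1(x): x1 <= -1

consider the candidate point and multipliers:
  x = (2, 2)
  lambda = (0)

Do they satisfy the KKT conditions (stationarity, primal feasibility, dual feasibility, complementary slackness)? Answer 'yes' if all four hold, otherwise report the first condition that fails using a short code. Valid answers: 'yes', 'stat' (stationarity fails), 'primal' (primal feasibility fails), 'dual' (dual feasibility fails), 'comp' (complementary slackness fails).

Gradient of f: grad f(x) = Q x + c = (0, 0)
Constraint values g_i(x) = a_i^T x - b_i:
  g_1((2, 2)) = 3
Stationarity residual: grad f(x) + sum_i lambda_i a_i = (0, 0)
  -> stationarity OK
Primal feasibility (all g_i <= 0): FAILS
Dual feasibility (all lambda_i >= 0): OK
Complementary slackness (lambda_i * g_i(x) = 0 for all i): OK

Verdict: the first failing condition is primal_feasibility -> primal.

primal


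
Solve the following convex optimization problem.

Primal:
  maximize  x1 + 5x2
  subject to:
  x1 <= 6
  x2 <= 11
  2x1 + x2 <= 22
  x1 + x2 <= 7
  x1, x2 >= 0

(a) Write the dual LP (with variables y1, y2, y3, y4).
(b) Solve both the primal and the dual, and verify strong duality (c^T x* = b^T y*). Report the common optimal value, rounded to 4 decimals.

The standard primal-dual pair for 'max c^T x s.t. A x <= b, x >= 0' is:
  Dual:  min b^T y  s.t.  A^T y >= c,  y >= 0.

So the dual LP is:
  minimize  6y1 + 11y2 + 22y3 + 7y4
  subject to:
    y1 + 2y3 + y4 >= 1
    y2 + y3 + y4 >= 5
    y1, y2, y3, y4 >= 0

Solving the primal: x* = (0, 7).
  primal value c^T x* = 35.
Solving the dual: y* = (0, 0, 0, 5).
  dual value b^T y* = 35.
Strong duality: c^T x* = b^T y*. Confirmed.

35


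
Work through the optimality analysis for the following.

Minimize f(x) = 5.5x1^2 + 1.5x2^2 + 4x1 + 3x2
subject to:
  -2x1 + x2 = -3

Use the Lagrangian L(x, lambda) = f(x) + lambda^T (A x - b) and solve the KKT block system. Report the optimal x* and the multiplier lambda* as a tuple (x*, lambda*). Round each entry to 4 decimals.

Form the Lagrangian:
  L(x, lambda) = (1/2) x^T Q x + c^T x + lambda^T (A x - b)
Stationarity (grad_x L = 0): Q x + c + A^T lambda = 0.
Primal feasibility: A x = b.

This gives the KKT block system:
  [ Q   A^T ] [ x     ]   [-c ]
  [ A    0  ] [ lambda ] = [ b ]

Solving the linear system:
  x*      = (0.3478, -2.3043)
  lambda* = (3.913)
  f(x*)   = 3.1087

x* = (0.3478, -2.3043), lambda* = (3.913)


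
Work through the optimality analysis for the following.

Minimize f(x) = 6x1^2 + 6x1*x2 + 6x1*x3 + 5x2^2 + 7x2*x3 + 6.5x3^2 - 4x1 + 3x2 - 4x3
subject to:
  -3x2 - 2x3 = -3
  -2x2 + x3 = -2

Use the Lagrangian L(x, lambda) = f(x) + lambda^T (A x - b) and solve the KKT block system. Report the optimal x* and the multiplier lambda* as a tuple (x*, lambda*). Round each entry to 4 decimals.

Form the Lagrangian:
  L(x, lambda) = (1/2) x^T Q x + c^T x + lambda^T (A x - b)
Stationarity (grad_x L = 0): Q x + c + A^T lambda = 0.
Primal feasibility: A x = b.

This gives the KKT block system:
  [ Q   A^T ] [ x     ]   [-c ]
  [ A    0  ] [ lambda ] = [ b ]

Solving the linear system:
  x*      = (-0.1667, 1, 0)
  lambda* = (2.2857, 2.5714)
  f(x*)   = 7.8333

x* = (-0.1667, 1, 0), lambda* = (2.2857, 2.5714)


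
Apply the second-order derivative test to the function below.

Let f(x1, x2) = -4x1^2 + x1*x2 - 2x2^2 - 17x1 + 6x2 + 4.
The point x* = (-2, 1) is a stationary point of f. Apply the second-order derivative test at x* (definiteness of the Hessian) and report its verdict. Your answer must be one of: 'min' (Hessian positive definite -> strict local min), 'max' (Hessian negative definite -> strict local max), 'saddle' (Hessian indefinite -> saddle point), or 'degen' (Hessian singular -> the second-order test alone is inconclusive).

Compute the Hessian H = grad^2 f:
  H = [[-8, 1], [1, -4]]
Verify stationarity: grad f(x*) = H x* + g = (0, 0).
Eigenvalues of H: -8.2361, -3.7639.
Both eigenvalues < 0, so H is negative definite -> x* is a strict local max.

max


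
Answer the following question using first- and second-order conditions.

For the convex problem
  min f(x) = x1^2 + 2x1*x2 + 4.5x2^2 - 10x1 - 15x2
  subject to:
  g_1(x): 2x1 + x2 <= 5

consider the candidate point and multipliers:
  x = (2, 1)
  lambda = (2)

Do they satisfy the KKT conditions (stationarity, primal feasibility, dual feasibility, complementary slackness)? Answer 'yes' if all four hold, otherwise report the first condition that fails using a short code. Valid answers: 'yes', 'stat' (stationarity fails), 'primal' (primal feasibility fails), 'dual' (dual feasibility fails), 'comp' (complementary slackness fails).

Gradient of f: grad f(x) = Q x + c = (-4, -2)
Constraint values g_i(x) = a_i^T x - b_i:
  g_1((2, 1)) = 0
Stationarity residual: grad f(x) + sum_i lambda_i a_i = (0, 0)
  -> stationarity OK
Primal feasibility (all g_i <= 0): OK
Dual feasibility (all lambda_i >= 0): OK
Complementary slackness (lambda_i * g_i(x) = 0 for all i): OK

Verdict: yes, KKT holds.

yes


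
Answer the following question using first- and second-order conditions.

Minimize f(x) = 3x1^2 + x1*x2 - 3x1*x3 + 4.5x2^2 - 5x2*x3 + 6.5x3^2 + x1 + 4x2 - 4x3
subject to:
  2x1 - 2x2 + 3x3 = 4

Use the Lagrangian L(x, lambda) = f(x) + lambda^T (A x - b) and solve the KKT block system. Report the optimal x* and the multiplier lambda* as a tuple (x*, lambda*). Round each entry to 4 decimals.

Form the Lagrangian:
  L(x, lambda) = (1/2) x^T Q x + c^T x + lambda^T (A x - b)
Stationarity (grad_x L = 0): Q x + c + A^T lambda = 0.
Primal feasibility: A x = b.

This gives the KKT block system:
  [ Q   A^T ] [ x     ]   [-c ]
  [ A    0  ] [ lambda ] = [ b ]

Solving the linear system:
  x*      = (0.6459, -0.4928, 0.5742)
  lambda* = (-1.3301)
  f(x*)   = 0.8493

x* = (0.6459, -0.4928, 0.5742), lambda* = (-1.3301)


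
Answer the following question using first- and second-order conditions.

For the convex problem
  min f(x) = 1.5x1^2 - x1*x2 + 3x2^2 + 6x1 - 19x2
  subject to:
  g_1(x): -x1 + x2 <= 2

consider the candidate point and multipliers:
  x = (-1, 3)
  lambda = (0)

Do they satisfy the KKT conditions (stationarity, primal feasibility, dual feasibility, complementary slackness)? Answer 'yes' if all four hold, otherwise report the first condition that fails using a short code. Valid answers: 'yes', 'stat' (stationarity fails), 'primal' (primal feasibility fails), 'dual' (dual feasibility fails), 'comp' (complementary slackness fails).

Gradient of f: grad f(x) = Q x + c = (0, 0)
Constraint values g_i(x) = a_i^T x - b_i:
  g_1((-1, 3)) = 2
Stationarity residual: grad f(x) + sum_i lambda_i a_i = (0, 0)
  -> stationarity OK
Primal feasibility (all g_i <= 0): FAILS
Dual feasibility (all lambda_i >= 0): OK
Complementary slackness (lambda_i * g_i(x) = 0 for all i): OK

Verdict: the first failing condition is primal_feasibility -> primal.

primal


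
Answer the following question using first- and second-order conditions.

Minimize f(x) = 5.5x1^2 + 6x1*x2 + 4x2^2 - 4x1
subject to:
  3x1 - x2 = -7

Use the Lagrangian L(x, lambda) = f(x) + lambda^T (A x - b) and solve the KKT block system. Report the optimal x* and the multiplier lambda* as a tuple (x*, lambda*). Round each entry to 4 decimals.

Form the Lagrangian:
  L(x, lambda) = (1/2) x^T Q x + c^T x + lambda^T (A x - b)
Stationarity (grad_x L = 0): Q x + c + A^T lambda = 0.
Primal feasibility: A x = b.

This gives the KKT block system:
  [ Q   A^T ] [ x     ]   [-c ]
  [ A    0  ] [ lambda ] = [ b ]

Solving the linear system:
  x*      = (-1.7311, 1.8067)
  lambda* = (4.0672)
  f(x*)   = 17.6975

x* = (-1.7311, 1.8067), lambda* = (4.0672)


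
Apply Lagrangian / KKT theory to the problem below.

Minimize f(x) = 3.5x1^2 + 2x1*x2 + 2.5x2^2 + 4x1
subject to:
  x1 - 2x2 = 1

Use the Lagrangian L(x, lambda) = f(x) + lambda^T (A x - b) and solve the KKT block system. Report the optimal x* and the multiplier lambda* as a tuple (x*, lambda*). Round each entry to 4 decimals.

Form the Lagrangian:
  L(x, lambda) = (1/2) x^T Q x + c^T x + lambda^T (A x - b)
Stationarity (grad_x L = 0): Q x + c + A^T lambda = 0.
Primal feasibility: A x = b.

This gives the KKT block system:
  [ Q   A^T ] [ x     ]   [-c ]
  [ A    0  ] [ lambda ] = [ b ]

Solving the linear system:
  x*      = (-0.1707, -0.5854)
  lambda* = (-1.6341)
  f(x*)   = 0.4756

x* = (-0.1707, -0.5854), lambda* = (-1.6341)


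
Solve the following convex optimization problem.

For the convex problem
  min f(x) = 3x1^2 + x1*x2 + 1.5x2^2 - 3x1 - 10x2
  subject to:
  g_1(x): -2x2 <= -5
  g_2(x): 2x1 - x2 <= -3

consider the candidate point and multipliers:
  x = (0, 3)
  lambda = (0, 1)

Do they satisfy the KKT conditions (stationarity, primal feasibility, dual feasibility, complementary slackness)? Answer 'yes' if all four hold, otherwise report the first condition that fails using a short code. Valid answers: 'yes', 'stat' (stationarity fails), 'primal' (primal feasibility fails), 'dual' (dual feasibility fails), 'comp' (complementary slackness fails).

Gradient of f: grad f(x) = Q x + c = (0, -1)
Constraint values g_i(x) = a_i^T x - b_i:
  g_1((0, 3)) = -1
  g_2((0, 3)) = 0
Stationarity residual: grad f(x) + sum_i lambda_i a_i = (2, -2)
  -> stationarity FAILS
Primal feasibility (all g_i <= 0): OK
Dual feasibility (all lambda_i >= 0): OK
Complementary slackness (lambda_i * g_i(x) = 0 for all i): OK

Verdict: the first failing condition is stationarity -> stat.

stat


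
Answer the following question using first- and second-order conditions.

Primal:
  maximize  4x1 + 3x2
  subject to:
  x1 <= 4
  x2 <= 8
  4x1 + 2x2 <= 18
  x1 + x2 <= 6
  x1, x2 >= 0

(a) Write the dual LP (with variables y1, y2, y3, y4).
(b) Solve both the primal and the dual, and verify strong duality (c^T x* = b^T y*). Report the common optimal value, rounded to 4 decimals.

The standard primal-dual pair for 'max c^T x s.t. A x <= b, x >= 0' is:
  Dual:  min b^T y  s.t.  A^T y >= c,  y >= 0.

So the dual LP is:
  minimize  4y1 + 8y2 + 18y3 + 6y4
  subject to:
    y1 + 4y3 + y4 >= 4
    y2 + 2y3 + y4 >= 3
    y1, y2, y3, y4 >= 0

Solving the primal: x* = (3, 3).
  primal value c^T x* = 21.
Solving the dual: y* = (0, 0, 0.5, 2).
  dual value b^T y* = 21.
Strong duality: c^T x* = b^T y*. Confirmed.

21


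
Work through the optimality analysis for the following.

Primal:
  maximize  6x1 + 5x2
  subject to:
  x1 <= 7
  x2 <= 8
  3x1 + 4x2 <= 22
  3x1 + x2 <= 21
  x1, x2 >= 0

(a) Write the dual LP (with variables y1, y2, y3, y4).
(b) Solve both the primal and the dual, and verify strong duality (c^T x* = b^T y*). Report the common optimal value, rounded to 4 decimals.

The standard primal-dual pair for 'max c^T x s.t. A x <= b, x >= 0' is:
  Dual:  min b^T y  s.t.  A^T y >= c,  y >= 0.

So the dual LP is:
  minimize  7y1 + 8y2 + 22y3 + 21y4
  subject to:
    y1 + 3y3 + 3y4 >= 6
    y2 + 4y3 + y4 >= 5
    y1, y2, y3, y4 >= 0

Solving the primal: x* = (6.8889, 0.3333).
  primal value c^T x* = 43.
Solving the dual: y* = (0, 0, 1, 1).
  dual value b^T y* = 43.
Strong duality: c^T x* = b^T y*. Confirmed.

43


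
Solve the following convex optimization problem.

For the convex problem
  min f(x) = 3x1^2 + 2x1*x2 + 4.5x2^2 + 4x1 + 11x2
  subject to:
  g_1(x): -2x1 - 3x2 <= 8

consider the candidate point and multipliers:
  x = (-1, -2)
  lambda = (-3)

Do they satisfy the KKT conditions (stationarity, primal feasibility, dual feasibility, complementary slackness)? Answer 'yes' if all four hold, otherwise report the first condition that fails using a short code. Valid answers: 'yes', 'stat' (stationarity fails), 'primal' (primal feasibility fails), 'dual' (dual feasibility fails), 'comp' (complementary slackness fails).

Gradient of f: grad f(x) = Q x + c = (-6, -9)
Constraint values g_i(x) = a_i^T x - b_i:
  g_1((-1, -2)) = 0
Stationarity residual: grad f(x) + sum_i lambda_i a_i = (0, 0)
  -> stationarity OK
Primal feasibility (all g_i <= 0): OK
Dual feasibility (all lambda_i >= 0): FAILS
Complementary slackness (lambda_i * g_i(x) = 0 for all i): OK

Verdict: the first failing condition is dual_feasibility -> dual.

dual


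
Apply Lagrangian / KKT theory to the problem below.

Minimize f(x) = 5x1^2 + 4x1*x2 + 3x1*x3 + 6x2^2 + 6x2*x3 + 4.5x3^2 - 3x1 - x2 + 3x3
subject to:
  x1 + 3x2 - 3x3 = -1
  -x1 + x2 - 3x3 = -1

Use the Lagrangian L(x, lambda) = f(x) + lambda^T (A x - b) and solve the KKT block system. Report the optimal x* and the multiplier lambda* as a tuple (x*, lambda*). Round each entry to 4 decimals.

Form the Lagrangian:
  L(x, lambda) = (1/2) x^T Q x + c^T x + lambda^T (A x - b)
Stationarity (grad_x L = 0): Q x + c + A^T lambda = 0.
Primal feasibility: A x = b.

This gives the KKT block system:
  [ Q   A^T ] [ x     ]   [-c ]
  [ A    0  ] [ lambda ] = [ b ]

Solving the linear system:
  x*      = (0.3182, -0.3182, 0.1212)
  lambda* = (0.8864, 0.1591)
  f(x*)   = 0.3864

x* = (0.3182, -0.3182, 0.1212), lambda* = (0.8864, 0.1591)


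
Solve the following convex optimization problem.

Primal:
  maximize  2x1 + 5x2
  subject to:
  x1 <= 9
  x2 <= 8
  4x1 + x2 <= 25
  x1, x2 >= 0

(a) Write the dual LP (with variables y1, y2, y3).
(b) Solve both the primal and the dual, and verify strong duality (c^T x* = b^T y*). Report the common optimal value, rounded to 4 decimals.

The standard primal-dual pair for 'max c^T x s.t. A x <= b, x >= 0' is:
  Dual:  min b^T y  s.t.  A^T y >= c,  y >= 0.

So the dual LP is:
  minimize  9y1 + 8y2 + 25y3
  subject to:
    y1 + 4y3 >= 2
    y2 + y3 >= 5
    y1, y2, y3 >= 0

Solving the primal: x* = (4.25, 8).
  primal value c^T x* = 48.5.
Solving the dual: y* = (0, 4.5, 0.5).
  dual value b^T y* = 48.5.
Strong duality: c^T x* = b^T y*. Confirmed.

48.5


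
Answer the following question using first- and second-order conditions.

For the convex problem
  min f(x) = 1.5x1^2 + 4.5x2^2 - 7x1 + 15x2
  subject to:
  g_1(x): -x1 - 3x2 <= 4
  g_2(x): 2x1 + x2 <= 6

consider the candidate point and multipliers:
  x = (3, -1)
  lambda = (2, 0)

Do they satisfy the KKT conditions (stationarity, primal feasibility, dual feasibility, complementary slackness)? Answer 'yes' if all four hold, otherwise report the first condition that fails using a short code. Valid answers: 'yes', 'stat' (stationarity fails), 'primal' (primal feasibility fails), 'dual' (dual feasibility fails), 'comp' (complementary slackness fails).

Gradient of f: grad f(x) = Q x + c = (2, 6)
Constraint values g_i(x) = a_i^T x - b_i:
  g_1((3, -1)) = -4
  g_2((3, -1)) = -1
Stationarity residual: grad f(x) + sum_i lambda_i a_i = (0, 0)
  -> stationarity OK
Primal feasibility (all g_i <= 0): OK
Dual feasibility (all lambda_i >= 0): OK
Complementary slackness (lambda_i * g_i(x) = 0 for all i): FAILS

Verdict: the first failing condition is complementary_slackness -> comp.

comp


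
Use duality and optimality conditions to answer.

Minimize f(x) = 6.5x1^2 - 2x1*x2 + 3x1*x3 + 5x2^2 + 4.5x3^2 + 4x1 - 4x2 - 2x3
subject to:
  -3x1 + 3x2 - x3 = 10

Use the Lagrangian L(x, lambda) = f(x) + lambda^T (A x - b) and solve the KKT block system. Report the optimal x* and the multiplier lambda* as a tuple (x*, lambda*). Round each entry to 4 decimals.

Form the Lagrangian:
  L(x, lambda) = (1/2) x^T Q x + c^T x + lambda^T (A x - b)
Stationarity (grad_x L = 0): Q x + c + A^T lambda = 0.
Primal feasibility: A x = b.

This gives the KKT block system:
  [ Q   A^T ] [ x     ]   [-c ]
  [ A    0  ] [ lambda ] = [ b ]

Solving the linear system:
  x*      = (-1.4097, 1.9306, 0.0208)
  lambda* = (-6.0417)
  f(x*)   = 23.5069

x* = (-1.4097, 1.9306, 0.0208), lambda* = (-6.0417)


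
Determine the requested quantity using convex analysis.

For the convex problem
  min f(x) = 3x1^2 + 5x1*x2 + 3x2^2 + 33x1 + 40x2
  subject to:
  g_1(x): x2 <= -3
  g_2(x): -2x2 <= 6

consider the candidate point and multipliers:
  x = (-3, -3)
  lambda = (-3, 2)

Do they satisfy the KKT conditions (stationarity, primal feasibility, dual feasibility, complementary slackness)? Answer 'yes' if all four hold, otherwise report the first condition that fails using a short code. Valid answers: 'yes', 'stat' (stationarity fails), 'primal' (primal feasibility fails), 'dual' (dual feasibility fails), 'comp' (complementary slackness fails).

Gradient of f: grad f(x) = Q x + c = (0, 7)
Constraint values g_i(x) = a_i^T x - b_i:
  g_1((-3, -3)) = 0
  g_2((-3, -3)) = 0
Stationarity residual: grad f(x) + sum_i lambda_i a_i = (0, 0)
  -> stationarity OK
Primal feasibility (all g_i <= 0): OK
Dual feasibility (all lambda_i >= 0): FAILS
Complementary slackness (lambda_i * g_i(x) = 0 for all i): OK

Verdict: the first failing condition is dual_feasibility -> dual.

dual


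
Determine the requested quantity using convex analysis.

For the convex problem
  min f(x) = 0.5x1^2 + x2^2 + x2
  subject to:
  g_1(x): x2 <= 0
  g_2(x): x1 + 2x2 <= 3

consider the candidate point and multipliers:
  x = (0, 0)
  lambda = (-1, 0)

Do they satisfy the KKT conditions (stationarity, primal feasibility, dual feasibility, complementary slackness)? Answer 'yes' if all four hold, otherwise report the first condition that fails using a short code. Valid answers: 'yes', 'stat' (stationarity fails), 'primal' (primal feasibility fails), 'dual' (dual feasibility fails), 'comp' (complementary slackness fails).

Gradient of f: grad f(x) = Q x + c = (0, 1)
Constraint values g_i(x) = a_i^T x - b_i:
  g_1((0, 0)) = 0
  g_2((0, 0)) = -3
Stationarity residual: grad f(x) + sum_i lambda_i a_i = (0, 0)
  -> stationarity OK
Primal feasibility (all g_i <= 0): OK
Dual feasibility (all lambda_i >= 0): FAILS
Complementary slackness (lambda_i * g_i(x) = 0 for all i): OK

Verdict: the first failing condition is dual_feasibility -> dual.

dual


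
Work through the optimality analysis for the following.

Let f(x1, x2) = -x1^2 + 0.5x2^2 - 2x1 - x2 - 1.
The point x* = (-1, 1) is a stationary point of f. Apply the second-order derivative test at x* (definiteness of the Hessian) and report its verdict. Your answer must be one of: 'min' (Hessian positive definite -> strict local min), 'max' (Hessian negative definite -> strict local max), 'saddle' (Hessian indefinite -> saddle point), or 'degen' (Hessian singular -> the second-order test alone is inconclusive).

Compute the Hessian H = grad^2 f:
  H = [[-2, 0], [0, 1]]
Verify stationarity: grad f(x*) = H x* + g = (0, 0).
Eigenvalues of H: -2, 1.
Eigenvalues have mixed signs, so H is indefinite -> x* is a saddle point.

saddle


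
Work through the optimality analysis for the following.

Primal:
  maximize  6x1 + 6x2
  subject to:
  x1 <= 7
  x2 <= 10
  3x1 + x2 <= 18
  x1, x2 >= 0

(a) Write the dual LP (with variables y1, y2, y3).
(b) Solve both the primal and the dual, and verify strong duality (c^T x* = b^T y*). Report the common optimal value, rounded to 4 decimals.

The standard primal-dual pair for 'max c^T x s.t. A x <= b, x >= 0' is:
  Dual:  min b^T y  s.t.  A^T y >= c,  y >= 0.

So the dual LP is:
  minimize  7y1 + 10y2 + 18y3
  subject to:
    y1 + 3y3 >= 6
    y2 + y3 >= 6
    y1, y2, y3 >= 0

Solving the primal: x* = (2.6667, 10).
  primal value c^T x* = 76.
Solving the dual: y* = (0, 4, 2).
  dual value b^T y* = 76.
Strong duality: c^T x* = b^T y*. Confirmed.

76


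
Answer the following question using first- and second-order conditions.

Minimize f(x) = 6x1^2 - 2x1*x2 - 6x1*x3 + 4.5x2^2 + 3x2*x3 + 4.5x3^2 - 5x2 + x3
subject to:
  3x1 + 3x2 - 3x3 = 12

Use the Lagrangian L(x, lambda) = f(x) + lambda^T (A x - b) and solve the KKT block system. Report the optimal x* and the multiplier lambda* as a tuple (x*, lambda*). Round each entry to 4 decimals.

Form the Lagrangian:
  L(x, lambda) = (1/2) x^T Q x + c^T x + lambda^T (A x - b)
Stationarity (grad_x L = 0): Q x + c + A^T lambda = 0.
Primal feasibility: A x = b.

This gives the KKT block system:
  [ Q   A^T ] [ x     ]   [-c ]
  [ A    0  ] [ lambda ] = [ b ]

Solving the linear system:
  x*      = (0.28, 2.12, -1.6)
  lambda* = (-2.9067)
  f(x*)   = 11.34

x* = (0.28, 2.12, -1.6), lambda* = (-2.9067)


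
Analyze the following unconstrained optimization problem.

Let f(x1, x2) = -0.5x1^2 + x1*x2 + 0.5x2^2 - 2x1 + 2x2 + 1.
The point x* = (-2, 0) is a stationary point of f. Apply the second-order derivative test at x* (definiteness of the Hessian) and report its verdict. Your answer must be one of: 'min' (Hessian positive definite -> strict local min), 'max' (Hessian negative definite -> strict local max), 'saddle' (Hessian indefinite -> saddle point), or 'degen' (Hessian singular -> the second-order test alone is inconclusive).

Compute the Hessian H = grad^2 f:
  H = [[-1, 1], [1, 1]]
Verify stationarity: grad f(x*) = H x* + g = (0, 0).
Eigenvalues of H: -1.4142, 1.4142.
Eigenvalues have mixed signs, so H is indefinite -> x* is a saddle point.

saddle


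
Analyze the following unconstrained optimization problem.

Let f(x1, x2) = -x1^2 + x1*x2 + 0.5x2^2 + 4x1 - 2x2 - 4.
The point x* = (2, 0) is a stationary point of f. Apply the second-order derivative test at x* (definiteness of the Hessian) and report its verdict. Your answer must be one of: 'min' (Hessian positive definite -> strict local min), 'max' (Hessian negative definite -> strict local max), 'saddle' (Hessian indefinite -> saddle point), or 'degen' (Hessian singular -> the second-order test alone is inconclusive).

Compute the Hessian H = grad^2 f:
  H = [[-2, 1], [1, 1]]
Verify stationarity: grad f(x*) = H x* + g = (0, 0).
Eigenvalues of H: -2.3028, 1.3028.
Eigenvalues have mixed signs, so H is indefinite -> x* is a saddle point.

saddle


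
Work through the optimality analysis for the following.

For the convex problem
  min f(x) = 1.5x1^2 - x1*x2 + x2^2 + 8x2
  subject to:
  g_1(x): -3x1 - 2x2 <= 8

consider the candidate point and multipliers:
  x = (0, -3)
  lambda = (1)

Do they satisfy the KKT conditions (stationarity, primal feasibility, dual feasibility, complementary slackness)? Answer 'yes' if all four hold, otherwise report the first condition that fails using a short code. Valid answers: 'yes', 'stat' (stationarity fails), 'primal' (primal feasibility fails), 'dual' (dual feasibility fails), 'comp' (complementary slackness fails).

Gradient of f: grad f(x) = Q x + c = (3, 2)
Constraint values g_i(x) = a_i^T x - b_i:
  g_1((0, -3)) = -2
Stationarity residual: grad f(x) + sum_i lambda_i a_i = (0, 0)
  -> stationarity OK
Primal feasibility (all g_i <= 0): OK
Dual feasibility (all lambda_i >= 0): OK
Complementary slackness (lambda_i * g_i(x) = 0 for all i): FAILS

Verdict: the first failing condition is complementary_slackness -> comp.

comp


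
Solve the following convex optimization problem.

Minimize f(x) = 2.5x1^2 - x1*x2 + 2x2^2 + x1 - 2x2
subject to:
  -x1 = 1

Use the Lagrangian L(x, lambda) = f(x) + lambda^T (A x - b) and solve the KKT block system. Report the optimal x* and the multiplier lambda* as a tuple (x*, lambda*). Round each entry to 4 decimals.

Form the Lagrangian:
  L(x, lambda) = (1/2) x^T Q x + c^T x + lambda^T (A x - b)
Stationarity (grad_x L = 0): Q x + c + A^T lambda = 0.
Primal feasibility: A x = b.

This gives the KKT block system:
  [ Q   A^T ] [ x     ]   [-c ]
  [ A    0  ] [ lambda ] = [ b ]

Solving the linear system:
  x*      = (-1, 0.25)
  lambda* = (-4.25)
  f(x*)   = 1.375

x* = (-1, 0.25), lambda* = (-4.25)


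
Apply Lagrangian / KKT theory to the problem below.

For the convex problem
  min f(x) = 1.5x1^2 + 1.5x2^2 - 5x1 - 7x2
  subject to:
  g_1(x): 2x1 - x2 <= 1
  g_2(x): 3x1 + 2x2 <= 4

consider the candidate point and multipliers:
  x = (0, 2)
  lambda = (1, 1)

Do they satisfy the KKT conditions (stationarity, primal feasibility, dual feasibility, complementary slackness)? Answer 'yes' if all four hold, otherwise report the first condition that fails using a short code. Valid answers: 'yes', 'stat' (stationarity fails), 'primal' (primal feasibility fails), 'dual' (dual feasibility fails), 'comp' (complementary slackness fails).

Gradient of f: grad f(x) = Q x + c = (-5, -1)
Constraint values g_i(x) = a_i^T x - b_i:
  g_1((0, 2)) = -3
  g_2((0, 2)) = 0
Stationarity residual: grad f(x) + sum_i lambda_i a_i = (0, 0)
  -> stationarity OK
Primal feasibility (all g_i <= 0): OK
Dual feasibility (all lambda_i >= 0): OK
Complementary slackness (lambda_i * g_i(x) = 0 for all i): FAILS

Verdict: the first failing condition is complementary_slackness -> comp.

comp


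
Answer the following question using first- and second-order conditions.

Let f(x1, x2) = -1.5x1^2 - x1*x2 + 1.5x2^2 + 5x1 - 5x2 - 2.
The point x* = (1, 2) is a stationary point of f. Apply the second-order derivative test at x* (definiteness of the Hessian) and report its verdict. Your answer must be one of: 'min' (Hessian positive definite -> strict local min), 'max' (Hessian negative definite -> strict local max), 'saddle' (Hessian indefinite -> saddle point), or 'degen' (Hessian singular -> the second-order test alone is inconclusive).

Compute the Hessian H = grad^2 f:
  H = [[-3, -1], [-1, 3]]
Verify stationarity: grad f(x*) = H x* + g = (0, 0).
Eigenvalues of H: -3.1623, 3.1623.
Eigenvalues have mixed signs, so H is indefinite -> x* is a saddle point.

saddle


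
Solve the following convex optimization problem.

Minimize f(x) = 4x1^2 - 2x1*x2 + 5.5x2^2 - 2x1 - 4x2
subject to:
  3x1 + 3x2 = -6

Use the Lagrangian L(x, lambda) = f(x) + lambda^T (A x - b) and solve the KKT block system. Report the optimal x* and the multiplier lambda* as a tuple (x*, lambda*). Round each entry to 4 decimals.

Form the Lagrangian:
  L(x, lambda) = (1/2) x^T Q x + c^T x + lambda^T (A x - b)
Stationarity (grad_x L = 0): Q x + c + A^T lambda = 0.
Primal feasibility: A x = b.

This gives the KKT block system:
  [ Q   A^T ] [ x     ]   [-c ]
  [ A    0  ] [ lambda ] = [ b ]

Solving the linear system:
  x*      = (-1.2174, -0.7826)
  lambda* = (3.3913)
  f(x*)   = 12.9565

x* = (-1.2174, -0.7826), lambda* = (3.3913)


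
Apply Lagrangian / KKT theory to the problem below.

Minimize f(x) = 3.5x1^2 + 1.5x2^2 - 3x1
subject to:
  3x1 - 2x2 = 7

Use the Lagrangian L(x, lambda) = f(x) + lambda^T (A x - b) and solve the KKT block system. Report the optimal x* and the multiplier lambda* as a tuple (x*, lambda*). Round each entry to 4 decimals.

Form the Lagrangian:
  L(x, lambda) = (1/2) x^T Q x + c^T x + lambda^T (A x - b)
Stationarity (grad_x L = 0): Q x + c + A^T lambda = 0.
Primal feasibility: A x = b.

This gives the KKT block system:
  [ Q   A^T ] [ x     ]   [-c ]
  [ A    0  ] [ lambda ] = [ b ]

Solving the linear system:
  x*      = (1.3636, -1.4545)
  lambda* = (-2.1818)
  f(x*)   = 5.5909

x* = (1.3636, -1.4545), lambda* = (-2.1818)


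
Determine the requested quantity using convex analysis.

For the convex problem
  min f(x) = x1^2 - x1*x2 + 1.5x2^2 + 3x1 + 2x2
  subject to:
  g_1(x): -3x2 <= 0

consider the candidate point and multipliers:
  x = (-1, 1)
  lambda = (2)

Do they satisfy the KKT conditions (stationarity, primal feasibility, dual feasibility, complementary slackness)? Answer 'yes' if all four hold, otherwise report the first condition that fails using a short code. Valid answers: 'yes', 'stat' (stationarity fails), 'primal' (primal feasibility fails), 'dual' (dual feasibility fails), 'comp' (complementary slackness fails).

Gradient of f: grad f(x) = Q x + c = (0, 6)
Constraint values g_i(x) = a_i^T x - b_i:
  g_1((-1, 1)) = -3
Stationarity residual: grad f(x) + sum_i lambda_i a_i = (0, 0)
  -> stationarity OK
Primal feasibility (all g_i <= 0): OK
Dual feasibility (all lambda_i >= 0): OK
Complementary slackness (lambda_i * g_i(x) = 0 for all i): FAILS

Verdict: the first failing condition is complementary_slackness -> comp.

comp


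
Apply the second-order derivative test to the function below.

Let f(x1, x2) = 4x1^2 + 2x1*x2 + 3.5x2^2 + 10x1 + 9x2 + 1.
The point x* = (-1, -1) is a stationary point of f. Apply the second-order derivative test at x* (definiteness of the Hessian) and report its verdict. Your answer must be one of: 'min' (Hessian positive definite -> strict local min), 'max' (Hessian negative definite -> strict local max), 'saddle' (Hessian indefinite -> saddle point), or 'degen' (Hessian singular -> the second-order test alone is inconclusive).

Compute the Hessian H = grad^2 f:
  H = [[8, 2], [2, 7]]
Verify stationarity: grad f(x*) = H x* + g = (0, 0).
Eigenvalues of H: 5.4384, 9.5616.
Both eigenvalues > 0, so H is positive definite -> x* is a strict local min.

min


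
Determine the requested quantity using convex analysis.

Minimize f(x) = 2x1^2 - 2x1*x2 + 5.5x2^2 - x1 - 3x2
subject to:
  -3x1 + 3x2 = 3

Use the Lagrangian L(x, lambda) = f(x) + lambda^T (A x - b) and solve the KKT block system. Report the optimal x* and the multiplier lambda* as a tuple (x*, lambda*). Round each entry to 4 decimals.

Form the Lagrangian:
  L(x, lambda) = (1/2) x^T Q x + c^T x + lambda^T (A x - b)
Stationarity (grad_x L = 0): Q x + c + A^T lambda = 0.
Primal feasibility: A x = b.

This gives the KKT block system:
  [ Q   A^T ] [ x     ]   [-c ]
  [ A    0  ] [ lambda ] = [ b ]

Solving the linear system:
  x*      = (-0.4545, 0.5455)
  lambda* = (-1.303)
  f(x*)   = 1.3636

x* = (-0.4545, 0.5455), lambda* = (-1.303)


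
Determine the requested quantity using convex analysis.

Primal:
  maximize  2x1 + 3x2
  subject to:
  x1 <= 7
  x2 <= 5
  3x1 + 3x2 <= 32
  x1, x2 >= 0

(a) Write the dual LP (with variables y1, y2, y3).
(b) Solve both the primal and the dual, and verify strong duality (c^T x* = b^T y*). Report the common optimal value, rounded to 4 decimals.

The standard primal-dual pair for 'max c^T x s.t. A x <= b, x >= 0' is:
  Dual:  min b^T y  s.t.  A^T y >= c,  y >= 0.

So the dual LP is:
  minimize  7y1 + 5y2 + 32y3
  subject to:
    y1 + 3y3 >= 2
    y2 + 3y3 >= 3
    y1, y2, y3 >= 0

Solving the primal: x* = (5.6667, 5).
  primal value c^T x* = 26.3333.
Solving the dual: y* = (0, 1, 0.6667).
  dual value b^T y* = 26.3333.
Strong duality: c^T x* = b^T y*. Confirmed.

26.3333


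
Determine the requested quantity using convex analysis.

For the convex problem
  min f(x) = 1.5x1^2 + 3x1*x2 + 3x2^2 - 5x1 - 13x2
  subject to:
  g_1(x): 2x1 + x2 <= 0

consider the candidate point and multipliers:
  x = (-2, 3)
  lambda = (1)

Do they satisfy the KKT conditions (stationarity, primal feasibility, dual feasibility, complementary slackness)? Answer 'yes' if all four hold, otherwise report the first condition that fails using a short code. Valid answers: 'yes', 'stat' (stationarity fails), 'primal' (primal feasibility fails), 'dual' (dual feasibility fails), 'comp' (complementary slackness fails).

Gradient of f: grad f(x) = Q x + c = (-2, -1)
Constraint values g_i(x) = a_i^T x - b_i:
  g_1((-2, 3)) = -1
Stationarity residual: grad f(x) + sum_i lambda_i a_i = (0, 0)
  -> stationarity OK
Primal feasibility (all g_i <= 0): OK
Dual feasibility (all lambda_i >= 0): OK
Complementary slackness (lambda_i * g_i(x) = 0 for all i): FAILS

Verdict: the first failing condition is complementary_slackness -> comp.

comp


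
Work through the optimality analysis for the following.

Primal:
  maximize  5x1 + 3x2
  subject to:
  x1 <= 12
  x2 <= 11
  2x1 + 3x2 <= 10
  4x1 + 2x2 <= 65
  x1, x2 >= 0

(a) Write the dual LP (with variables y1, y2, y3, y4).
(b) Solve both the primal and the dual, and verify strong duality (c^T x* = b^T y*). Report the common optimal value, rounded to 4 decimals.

The standard primal-dual pair for 'max c^T x s.t. A x <= b, x >= 0' is:
  Dual:  min b^T y  s.t.  A^T y >= c,  y >= 0.

So the dual LP is:
  minimize  12y1 + 11y2 + 10y3 + 65y4
  subject to:
    y1 + 2y3 + 4y4 >= 5
    y2 + 3y3 + 2y4 >= 3
    y1, y2, y3, y4 >= 0

Solving the primal: x* = (5, 0).
  primal value c^T x* = 25.
Solving the dual: y* = (0, 0, 2.5, 0).
  dual value b^T y* = 25.
Strong duality: c^T x* = b^T y*. Confirmed.

25


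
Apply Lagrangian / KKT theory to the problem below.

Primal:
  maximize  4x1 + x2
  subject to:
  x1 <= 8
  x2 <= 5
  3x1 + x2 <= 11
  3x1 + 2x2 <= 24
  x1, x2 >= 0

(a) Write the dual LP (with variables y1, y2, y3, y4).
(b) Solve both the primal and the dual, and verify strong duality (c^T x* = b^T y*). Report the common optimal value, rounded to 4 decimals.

The standard primal-dual pair for 'max c^T x s.t. A x <= b, x >= 0' is:
  Dual:  min b^T y  s.t.  A^T y >= c,  y >= 0.

So the dual LP is:
  minimize  8y1 + 5y2 + 11y3 + 24y4
  subject to:
    y1 + 3y3 + 3y4 >= 4
    y2 + y3 + 2y4 >= 1
    y1, y2, y3, y4 >= 0

Solving the primal: x* = (3.6667, 0).
  primal value c^T x* = 14.6667.
Solving the dual: y* = (0, 0, 1.3333, 0).
  dual value b^T y* = 14.6667.
Strong duality: c^T x* = b^T y*. Confirmed.

14.6667


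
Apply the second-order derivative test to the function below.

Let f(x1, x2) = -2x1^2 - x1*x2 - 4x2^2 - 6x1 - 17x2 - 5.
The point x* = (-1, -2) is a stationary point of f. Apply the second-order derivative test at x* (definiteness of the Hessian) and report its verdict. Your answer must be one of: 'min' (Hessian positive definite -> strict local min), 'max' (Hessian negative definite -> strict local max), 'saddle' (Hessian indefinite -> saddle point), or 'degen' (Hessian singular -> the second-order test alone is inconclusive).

Compute the Hessian H = grad^2 f:
  H = [[-4, -1], [-1, -8]]
Verify stationarity: grad f(x*) = H x* + g = (0, 0).
Eigenvalues of H: -8.2361, -3.7639.
Both eigenvalues < 0, so H is negative definite -> x* is a strict local max.

max


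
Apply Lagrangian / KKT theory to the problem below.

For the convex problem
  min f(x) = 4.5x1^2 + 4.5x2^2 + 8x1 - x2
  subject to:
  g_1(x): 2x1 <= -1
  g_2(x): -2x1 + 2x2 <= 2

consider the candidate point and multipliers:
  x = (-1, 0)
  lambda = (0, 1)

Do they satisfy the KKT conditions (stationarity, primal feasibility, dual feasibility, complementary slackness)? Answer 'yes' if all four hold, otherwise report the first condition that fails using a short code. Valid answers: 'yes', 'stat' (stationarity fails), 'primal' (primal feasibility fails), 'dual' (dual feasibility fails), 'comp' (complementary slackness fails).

Gradient of f: grad f(x) = Q x + c = (-1, -1)
Constraint values g_i(x) = a_i^T x - b_i:
  g_1((-1, 0)) = -1
  g_2((-1, 0)) = 0
Stationarity residual: grad f(x) + sum_i lambda_i a_i = (-3, 1)
  -> stationarity FAILS
Primal feasibility (all g_i <= 0): OK
Dual feasibility (all lambda_i >= 0): OK
Complementary slackness (lambda_i * g_i(x) = 0 for all i): OK

Verdict: the first failing condition is stationarity -> stat.

stat
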